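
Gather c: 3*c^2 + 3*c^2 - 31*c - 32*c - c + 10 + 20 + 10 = 6*c^2 - 64*c + 40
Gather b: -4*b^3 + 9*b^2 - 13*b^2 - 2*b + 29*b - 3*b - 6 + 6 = -4*b^3 - 4*b^2 + 24*b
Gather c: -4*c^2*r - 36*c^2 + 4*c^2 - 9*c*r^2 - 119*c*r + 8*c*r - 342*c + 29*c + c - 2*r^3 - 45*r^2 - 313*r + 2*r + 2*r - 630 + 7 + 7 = c^2*(-4*r - 32) + c*(-9*r^2 - 111*r - 312) - 2*r^3 - 45*r^2 - 309*r - 616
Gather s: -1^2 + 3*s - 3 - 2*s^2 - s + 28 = -2*s^2 + 2*s + 24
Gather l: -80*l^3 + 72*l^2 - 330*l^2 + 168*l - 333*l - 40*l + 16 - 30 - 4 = -80*l^3 - 258*l^2 - 205*l - 18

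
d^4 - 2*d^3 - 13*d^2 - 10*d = d*(d - 5)*(d + 1)*(d + 2)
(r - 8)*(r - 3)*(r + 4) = r^3 - 7*r^2 - 20*r + 96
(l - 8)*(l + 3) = l^2 - 5*l - 24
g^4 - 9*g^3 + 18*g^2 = g^2*(g - 6)*(g - 3)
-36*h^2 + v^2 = (-6*h + v)*(6*h + v)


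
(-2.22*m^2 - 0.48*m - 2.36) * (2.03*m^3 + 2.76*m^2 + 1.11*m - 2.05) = -4.5066*m^5 - 7.1016*m^4 - 8.5798*m^3 - 2.4954*m^2 - 1.6356*m + 4.838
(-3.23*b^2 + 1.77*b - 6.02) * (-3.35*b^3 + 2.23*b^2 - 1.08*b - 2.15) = 10.8205*b^5 - 13.1324*b^4 + 27.6025*b^3 - 8.3917*b^2 + 2.6961*b + 12.943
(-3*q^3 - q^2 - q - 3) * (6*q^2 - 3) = -18*q^5 - 6*q^4 + 3*q^3 - 15*q^2 + 3*q + 9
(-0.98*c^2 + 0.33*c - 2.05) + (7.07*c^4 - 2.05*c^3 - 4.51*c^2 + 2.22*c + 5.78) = 7.07*c^4 - 2.05*c^3 - 5.49*c^2 + 2.55*c + 3.73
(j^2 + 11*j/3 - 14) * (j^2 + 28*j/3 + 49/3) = j^4 + 13*j^3 + 329*j^2/9 - 637*j/9 - 686/3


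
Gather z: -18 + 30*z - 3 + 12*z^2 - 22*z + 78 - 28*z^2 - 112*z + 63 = -16*z^2 - 104*z + 120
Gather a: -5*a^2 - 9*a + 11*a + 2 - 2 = -5*a^2 + 2*a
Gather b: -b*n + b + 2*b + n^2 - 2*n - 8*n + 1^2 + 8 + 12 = b*(3 - n) + n^2 - 10*n + 21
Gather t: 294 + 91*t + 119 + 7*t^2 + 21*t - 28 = 7*t^2 + 112*t + 385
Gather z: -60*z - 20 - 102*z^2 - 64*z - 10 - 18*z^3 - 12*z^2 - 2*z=-18*z^3 - 114*z^2 - 126*z - 30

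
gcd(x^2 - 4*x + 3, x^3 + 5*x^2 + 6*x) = 1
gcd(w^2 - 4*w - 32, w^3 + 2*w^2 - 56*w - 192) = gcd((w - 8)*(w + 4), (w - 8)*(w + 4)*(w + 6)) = w^2 - 4*w - 32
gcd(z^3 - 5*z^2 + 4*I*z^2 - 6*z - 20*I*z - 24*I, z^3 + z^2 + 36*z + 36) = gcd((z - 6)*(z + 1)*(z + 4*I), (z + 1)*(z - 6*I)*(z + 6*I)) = z + 1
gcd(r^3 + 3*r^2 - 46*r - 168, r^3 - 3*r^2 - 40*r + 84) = r^2 - r - 42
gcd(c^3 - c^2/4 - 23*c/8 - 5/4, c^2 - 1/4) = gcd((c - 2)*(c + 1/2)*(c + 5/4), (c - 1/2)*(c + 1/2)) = c + 1/2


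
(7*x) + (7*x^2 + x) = 7*x^2 + 8*x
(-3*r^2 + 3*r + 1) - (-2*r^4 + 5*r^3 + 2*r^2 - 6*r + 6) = 2*r^4 - 5*r^3 - 5*r^2 + 9*r - 5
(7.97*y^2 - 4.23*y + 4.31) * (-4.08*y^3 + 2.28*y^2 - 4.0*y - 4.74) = -32.5176*y^5 + 35.43*y^4 - 59.1092*y^3 - 11.031*y^2 + 2.81020000000001*y - 20.4294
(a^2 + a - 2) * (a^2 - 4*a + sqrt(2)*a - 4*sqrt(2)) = a^4 - 3*a^3 + sqrt(2)*a^3 - 6*a^2 - 3*sqrt(2)*a^2 - 6*sqrt(2)*a + 8*a + 8*sqrt(2)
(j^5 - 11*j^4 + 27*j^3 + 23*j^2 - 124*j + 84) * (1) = j^5 - 11*j^4 + 27*j^3 + 23*j^2 - 124*j + 84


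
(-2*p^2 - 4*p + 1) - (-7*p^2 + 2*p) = 5*p^2 - 6*p + 1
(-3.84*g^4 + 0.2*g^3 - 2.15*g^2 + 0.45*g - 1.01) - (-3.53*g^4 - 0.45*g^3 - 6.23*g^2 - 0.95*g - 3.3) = -0.31*g^4 + 0.65*g^3 + 4.08*g^2 + 1.4*g + 2.29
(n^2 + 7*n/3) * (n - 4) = n^3 - 5*n^2/3 - 28*n/3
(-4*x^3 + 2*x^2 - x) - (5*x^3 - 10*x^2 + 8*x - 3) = -9*x^3 + 12*x^2 - 9*x + 3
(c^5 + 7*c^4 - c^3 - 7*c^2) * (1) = c^5 + 7*c^4 - c^3 - 7*c^2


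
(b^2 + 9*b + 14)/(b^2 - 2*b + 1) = (b^2 + 9*b + 14)/(b^2 - 2*b + 1)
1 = 1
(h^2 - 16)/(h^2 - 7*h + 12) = (h + 4)/(h - 3)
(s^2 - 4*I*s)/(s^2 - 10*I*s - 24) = s/(s - 6*I)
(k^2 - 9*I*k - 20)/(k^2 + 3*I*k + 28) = (k - 5*I)/(k + 7*I)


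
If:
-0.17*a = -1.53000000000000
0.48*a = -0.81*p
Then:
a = 9.00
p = -5.33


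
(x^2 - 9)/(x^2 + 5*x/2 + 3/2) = 2*(x^2 - 9)/(2*x^2 + 5*x + 3)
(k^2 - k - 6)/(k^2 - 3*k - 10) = (k - 3)/(k - 5)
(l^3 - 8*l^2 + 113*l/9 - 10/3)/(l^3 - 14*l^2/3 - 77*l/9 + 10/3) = (3*l - 5)/(3*l + 5)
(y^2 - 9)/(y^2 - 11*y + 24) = (y + 3)/(y - 8)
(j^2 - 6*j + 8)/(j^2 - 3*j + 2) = (j - 4)/(j - 1)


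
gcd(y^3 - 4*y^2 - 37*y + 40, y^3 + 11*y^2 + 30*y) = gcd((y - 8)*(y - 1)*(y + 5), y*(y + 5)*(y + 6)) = y + 5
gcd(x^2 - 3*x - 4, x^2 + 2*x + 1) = x + 1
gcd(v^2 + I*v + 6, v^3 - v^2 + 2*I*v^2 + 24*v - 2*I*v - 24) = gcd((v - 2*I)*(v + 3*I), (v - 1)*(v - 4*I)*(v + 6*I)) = 1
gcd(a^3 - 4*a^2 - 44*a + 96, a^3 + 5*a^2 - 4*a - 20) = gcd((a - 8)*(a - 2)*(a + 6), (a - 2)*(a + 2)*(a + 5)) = a - 2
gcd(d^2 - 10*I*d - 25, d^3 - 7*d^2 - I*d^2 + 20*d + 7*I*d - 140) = d - 5*I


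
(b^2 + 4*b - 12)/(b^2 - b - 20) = (-b^2 - 4*b + 12)/(-b^2 + b + 20)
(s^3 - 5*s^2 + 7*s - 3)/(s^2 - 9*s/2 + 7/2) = 2*(s^2 - 4*s + 3)/(2*s - 7)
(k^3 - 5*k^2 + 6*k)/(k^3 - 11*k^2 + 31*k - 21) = k*(k - 2)/(k^2 - 8*k + 7)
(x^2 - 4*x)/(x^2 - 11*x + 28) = x/(x - 7)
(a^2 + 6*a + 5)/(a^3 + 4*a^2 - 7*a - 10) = 1/(a - 2)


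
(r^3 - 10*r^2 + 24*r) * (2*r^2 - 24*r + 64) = 2*r^5 - 44*r^4 + 352*r^3 - 1216*r^2 + 1536*r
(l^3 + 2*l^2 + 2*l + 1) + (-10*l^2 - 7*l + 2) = l^3 - 8*l^2 - 5*l + 3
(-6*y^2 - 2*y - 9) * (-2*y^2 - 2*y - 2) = 12*y^4 + 16*y^3 + 34*y^2 + 22*y + 18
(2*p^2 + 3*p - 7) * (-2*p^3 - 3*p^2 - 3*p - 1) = -4*p^5 - 12*p^4 - p^3 + 10*p^2 + 18*p + 7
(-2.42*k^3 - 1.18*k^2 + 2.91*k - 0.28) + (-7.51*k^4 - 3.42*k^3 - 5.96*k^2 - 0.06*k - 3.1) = -7.51*k^4 - 5.84*k^3 - 7.14*k^2 + 2.85*k - 3.38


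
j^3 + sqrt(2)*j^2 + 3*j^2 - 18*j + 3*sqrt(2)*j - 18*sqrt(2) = (j - 3)*(j + 6)*(j + sqrt(2))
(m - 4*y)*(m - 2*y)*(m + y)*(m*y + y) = m^4*y - 5*m^3*y^2 + m^3*y + 2*m^2*y^3 - 5*m^2*y^2 + 8*m*y^4 + 2*m*y^3 + 8*y^4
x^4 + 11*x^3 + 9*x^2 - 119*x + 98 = (x - 2)*(x - 1)*(x + 7)^2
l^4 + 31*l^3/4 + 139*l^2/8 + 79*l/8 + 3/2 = (l + 1/4)*(l + 1/2)*(l + 3)*(l + 4)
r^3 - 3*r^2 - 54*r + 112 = (r - 8)*(r - 2)*(r + 7)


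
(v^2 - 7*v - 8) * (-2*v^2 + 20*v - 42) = -2*v^4 + 34*v^3 - 166*v^2 + 134*v + 336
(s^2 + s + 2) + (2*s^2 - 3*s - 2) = 3*s^2 - 2*s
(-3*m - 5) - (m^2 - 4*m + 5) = -m^2 + m - 10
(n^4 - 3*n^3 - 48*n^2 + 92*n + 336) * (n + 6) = n^5 + 3*n^4 - 66*n^3 - 196*n^2 + 888*n + 2016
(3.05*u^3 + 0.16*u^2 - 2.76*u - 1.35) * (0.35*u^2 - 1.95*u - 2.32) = 1.0675*u^5 - 5.8915*u^4 - 8.354*u^3 + 4.5383*u^2 + 9.0357*u + 3.132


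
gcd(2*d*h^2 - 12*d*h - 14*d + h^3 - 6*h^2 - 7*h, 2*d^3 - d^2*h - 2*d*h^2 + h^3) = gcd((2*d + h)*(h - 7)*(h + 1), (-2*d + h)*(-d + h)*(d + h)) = 1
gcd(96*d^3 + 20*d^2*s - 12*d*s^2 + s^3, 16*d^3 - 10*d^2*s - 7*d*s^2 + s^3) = -16*d^2 - 6*d*s + s^2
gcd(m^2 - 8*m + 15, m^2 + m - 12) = m - 3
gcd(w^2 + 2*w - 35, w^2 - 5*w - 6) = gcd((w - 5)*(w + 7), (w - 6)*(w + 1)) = 1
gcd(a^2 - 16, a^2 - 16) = a^2 - 16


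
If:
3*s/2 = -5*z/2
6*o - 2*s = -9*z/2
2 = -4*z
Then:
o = 47/72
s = 5/6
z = -1/2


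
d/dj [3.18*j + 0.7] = 3.18000000000000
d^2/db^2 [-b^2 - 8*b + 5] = -2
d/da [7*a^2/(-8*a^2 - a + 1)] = 7*a*(2 - a)/(64*a^4 + 16*a^3 - 15*a^2 - 2*a + 1)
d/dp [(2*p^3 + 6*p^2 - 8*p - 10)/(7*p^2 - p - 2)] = 2*(7*p^4 - 2*p^3 + 19*p^2 + 58*p + 3)/(49*p^4 - 14*p^3 - 27*p^2 + 4*p + 4)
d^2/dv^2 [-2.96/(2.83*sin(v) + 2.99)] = (23.706344*sin(v)^2 - 25.046632*sin(v) - 47.412688)/(2.83*sin(v) + 2.99)^3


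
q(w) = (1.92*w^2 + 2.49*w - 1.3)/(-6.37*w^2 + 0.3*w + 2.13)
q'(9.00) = 0.00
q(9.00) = -0.35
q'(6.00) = 0.01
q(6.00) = -0.37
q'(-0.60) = 141.28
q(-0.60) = 6.13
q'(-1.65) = 0.26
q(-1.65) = 0.01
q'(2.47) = 0.07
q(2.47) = -0.46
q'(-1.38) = 0.45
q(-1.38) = 0.10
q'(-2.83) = 0.07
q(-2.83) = -0.14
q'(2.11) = 0.09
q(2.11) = -0.49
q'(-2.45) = 0.09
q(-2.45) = -0.11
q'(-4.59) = 0.02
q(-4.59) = -0.21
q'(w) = (3.84*w + 2.49)/(-6.37*w^2 + 0.3*w + 2.13) + (12.74*w - 0.3)*(1.92*w^2 + 2.49*w - 1.3)/(-6.37*w^2 + 0.3*w + 2.13)^2 = (16.4373*w^2 - 8.3828*w + 5.6937)/(40.5769*w^4 - 3.822*w^3 - 27.0462*w^2 + 1.278*w + 4.5369)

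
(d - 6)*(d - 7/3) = d^2 - 25*d/3 + 14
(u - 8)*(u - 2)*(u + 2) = u^3 - 8*u^2 - 4*u + 32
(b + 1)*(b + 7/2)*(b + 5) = b^3 + 19*b^2/2 + 26*b + 35/2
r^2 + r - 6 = (r - 2)*(r + 3)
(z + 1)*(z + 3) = z^2 + 4*z + 3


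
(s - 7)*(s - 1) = s^2 - 8*s + 7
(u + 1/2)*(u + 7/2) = u^2 + 4*u + 7/4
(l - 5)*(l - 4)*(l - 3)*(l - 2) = l^4 - 14*l^3 + 71*l^2 - 154*l + 120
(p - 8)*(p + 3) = p^2 - 5*p - 24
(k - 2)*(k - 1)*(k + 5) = k^3 + 2*k^2 - 13*k + 10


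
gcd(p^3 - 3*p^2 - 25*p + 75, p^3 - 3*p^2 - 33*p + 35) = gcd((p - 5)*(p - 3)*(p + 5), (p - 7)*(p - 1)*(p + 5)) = p + 5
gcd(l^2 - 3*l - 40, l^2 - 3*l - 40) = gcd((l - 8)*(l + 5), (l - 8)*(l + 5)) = l^2 - 3*l - 40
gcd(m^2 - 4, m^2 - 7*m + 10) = m - 2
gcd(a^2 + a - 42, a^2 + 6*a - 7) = a + 7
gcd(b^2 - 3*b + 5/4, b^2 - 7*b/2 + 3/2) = b - 1/2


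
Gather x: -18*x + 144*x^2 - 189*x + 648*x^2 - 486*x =792*x^2 - 693*x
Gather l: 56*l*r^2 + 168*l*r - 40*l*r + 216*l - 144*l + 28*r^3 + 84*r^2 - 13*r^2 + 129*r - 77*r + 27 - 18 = l*(56*r^2 + 128*r + 72) + 28*r^3 + 71*r^2 + 52*r + 9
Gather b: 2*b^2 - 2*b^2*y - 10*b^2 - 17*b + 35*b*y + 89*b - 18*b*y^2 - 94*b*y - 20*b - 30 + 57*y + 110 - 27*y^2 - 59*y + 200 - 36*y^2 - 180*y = b^2*(-2*y - 8) + b*(-18*y^2 - 59*y + 52) - 63*y^2 - 182*y + 280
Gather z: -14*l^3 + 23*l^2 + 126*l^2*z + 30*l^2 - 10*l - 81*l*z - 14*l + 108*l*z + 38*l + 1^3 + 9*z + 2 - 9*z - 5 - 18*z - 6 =-14*l^3 + 53*l^2 + 14*l + z*(126*l^2 + 27*l - 18) - 8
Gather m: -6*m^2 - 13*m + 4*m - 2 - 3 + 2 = -6*m^2 - 9*m - 3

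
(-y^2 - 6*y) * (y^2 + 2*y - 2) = -y^4 - 8*y^3 - 10*y^2 + 12*y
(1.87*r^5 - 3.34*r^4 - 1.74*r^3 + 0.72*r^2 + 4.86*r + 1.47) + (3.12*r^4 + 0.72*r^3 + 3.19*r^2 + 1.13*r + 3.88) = 1.87*r^5 - 0.22*r^4 - 1.02*r^3 + 3.91*r^2 + 5.99*r + 5.35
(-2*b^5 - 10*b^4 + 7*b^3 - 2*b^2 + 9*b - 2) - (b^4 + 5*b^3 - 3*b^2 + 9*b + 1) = -2*b^5 - 11*b^4 + 2*b^3 + b^2 - 3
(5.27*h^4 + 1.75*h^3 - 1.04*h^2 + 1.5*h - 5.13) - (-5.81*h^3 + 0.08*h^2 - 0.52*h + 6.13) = 5.27*h^4 + 7.56*h^3 - 1.12*h^2 + 2.02*h - 11.26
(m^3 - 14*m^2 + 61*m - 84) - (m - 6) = m^3 - 14*m^2 + 60*m - 78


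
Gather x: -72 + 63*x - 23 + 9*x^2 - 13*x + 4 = 9*x^2 + 50*x - 91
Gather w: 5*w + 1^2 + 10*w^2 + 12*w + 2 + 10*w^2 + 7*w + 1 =20*w^2 + 24*w + 4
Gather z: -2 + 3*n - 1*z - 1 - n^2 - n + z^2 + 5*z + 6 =-n^2 + 2*n + z^2 + 4*z + 3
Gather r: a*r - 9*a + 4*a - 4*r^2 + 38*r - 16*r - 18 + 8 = -5*a - 4*r^2 + r*(a + 22) - 10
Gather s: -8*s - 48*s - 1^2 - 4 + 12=7 - 56*s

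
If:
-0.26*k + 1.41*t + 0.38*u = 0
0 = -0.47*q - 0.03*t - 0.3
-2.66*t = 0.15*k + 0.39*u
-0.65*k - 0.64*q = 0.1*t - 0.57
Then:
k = 1.55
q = -0.60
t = -0.53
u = 3.04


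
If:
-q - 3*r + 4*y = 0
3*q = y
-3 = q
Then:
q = -3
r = -11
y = -9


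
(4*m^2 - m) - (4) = 4*m^2 - m - 4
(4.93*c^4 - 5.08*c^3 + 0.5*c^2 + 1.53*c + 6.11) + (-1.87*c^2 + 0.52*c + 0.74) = 4.93*c^4 - 5.08*c^3 - 1.37*c^2 + 2.05*c + 6.85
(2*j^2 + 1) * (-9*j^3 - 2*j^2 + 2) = -18*j^5 - 4*j^4 - 9*j^3 + 2*j^2 + 2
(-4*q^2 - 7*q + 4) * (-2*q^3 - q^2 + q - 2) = 8*q^5 + 18*q^4 - 5*q^3 - 3*q^2 + 18*q - 8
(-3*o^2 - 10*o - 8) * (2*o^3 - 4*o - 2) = -6*o^5 - 20*o^4 - 4*o^3 + 46*o^2 + 52*o + 16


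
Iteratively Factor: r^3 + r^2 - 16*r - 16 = (r + 4)*(r^2 - 3*r - 4) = (r - 4)*(r + 4)*(r + 1)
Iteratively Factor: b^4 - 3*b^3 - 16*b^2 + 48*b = (b + 4)*(b^3 - 7*b^2 + 12*b) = (b - 4)*(b + 4)*(b^2 - 3*b) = (b - 4)*(b - 3)*(b + 4)*(b)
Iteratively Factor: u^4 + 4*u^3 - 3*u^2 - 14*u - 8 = (u + 4)*(u^3 - 3*u - 2) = (u - 2)*(u + 4)*(u^2 + 2*u + 1) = (u - 2)*(u + 1)*(u + 4)*(u + 1)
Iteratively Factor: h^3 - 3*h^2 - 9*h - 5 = (h + 1)*(h^2 - 4*h - 5) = (h - 5)*(h + 1)*(h + 1)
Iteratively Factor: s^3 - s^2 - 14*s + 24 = (s - 3)*(s^2 + 2*s - 8) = (s - 3)*(s - 2)*(s + 4)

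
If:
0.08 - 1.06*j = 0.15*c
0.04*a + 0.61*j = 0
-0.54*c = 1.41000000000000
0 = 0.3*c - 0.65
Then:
No Solution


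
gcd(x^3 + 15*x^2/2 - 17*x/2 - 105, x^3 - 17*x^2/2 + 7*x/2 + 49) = x - 7/2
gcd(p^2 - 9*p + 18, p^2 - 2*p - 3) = p - 3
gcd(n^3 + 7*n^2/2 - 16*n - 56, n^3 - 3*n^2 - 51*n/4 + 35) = n^2 - n/2 - 14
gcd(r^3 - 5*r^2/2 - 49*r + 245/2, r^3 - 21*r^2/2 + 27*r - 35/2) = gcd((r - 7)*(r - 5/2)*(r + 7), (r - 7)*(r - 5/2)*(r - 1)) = r^2 - 19*r/2 + 35/2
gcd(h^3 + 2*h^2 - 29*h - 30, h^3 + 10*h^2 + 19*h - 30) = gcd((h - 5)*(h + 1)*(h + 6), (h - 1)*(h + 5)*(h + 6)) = h + 6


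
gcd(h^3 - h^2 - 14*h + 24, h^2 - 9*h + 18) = h - 3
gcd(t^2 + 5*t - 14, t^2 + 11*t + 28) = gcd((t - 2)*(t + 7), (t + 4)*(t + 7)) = t + 7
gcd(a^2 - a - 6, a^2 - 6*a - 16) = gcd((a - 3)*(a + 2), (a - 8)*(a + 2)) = a + 2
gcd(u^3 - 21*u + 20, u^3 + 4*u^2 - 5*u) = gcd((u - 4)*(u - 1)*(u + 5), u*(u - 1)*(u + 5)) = u^2 + 4*u - 5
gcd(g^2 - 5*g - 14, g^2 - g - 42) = g - 7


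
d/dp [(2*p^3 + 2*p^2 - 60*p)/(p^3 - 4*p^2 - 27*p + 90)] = 2*(-5*p^4 + 6*p^3 + 123*p^2 + 180*p - 2700)/(p^6 - 8*p^5 - 38*p^4 + 396*p^3 + 9*p^2 - 4860*p + 8100)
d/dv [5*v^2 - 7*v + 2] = 10*v - 7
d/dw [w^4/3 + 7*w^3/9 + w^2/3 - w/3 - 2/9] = 4*w^3/3 + 7*w^2/3 + 2*w/3 - 1/3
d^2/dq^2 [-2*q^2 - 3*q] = -4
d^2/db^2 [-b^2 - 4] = -2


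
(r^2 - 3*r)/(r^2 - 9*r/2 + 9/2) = 2*r/(2*r - 3)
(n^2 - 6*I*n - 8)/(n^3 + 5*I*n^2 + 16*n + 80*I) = (n - 2*I)/(n^2 + 9*I*n - 20)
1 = 1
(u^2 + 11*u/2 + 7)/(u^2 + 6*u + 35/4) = 2*(u + 2)/(2*u + 5)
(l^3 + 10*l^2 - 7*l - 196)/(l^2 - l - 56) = (l^2 + 3*l - 28)/(l - 8)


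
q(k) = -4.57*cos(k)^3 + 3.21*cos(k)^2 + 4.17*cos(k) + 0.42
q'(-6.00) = 0.64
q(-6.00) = 3.34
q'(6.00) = -0.64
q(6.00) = 3.34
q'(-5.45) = -1.69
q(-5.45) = 3.29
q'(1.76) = -2.43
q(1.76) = -0.22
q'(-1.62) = 3.82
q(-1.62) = 0.22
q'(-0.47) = -0.45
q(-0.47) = 3.45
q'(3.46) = -4.47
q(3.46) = 3.27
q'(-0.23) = -0.59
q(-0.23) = 3.30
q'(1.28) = -4.68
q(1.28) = 1.77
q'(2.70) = 5.49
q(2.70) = 2.65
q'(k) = 13.71*sin(k)*cos(k)^2 - 6.42*sin(k)*cos(k) - 4.17*sin(k)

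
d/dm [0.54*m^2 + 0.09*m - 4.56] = 1.08*m + 0.09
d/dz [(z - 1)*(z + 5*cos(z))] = z + (1 - z)*(5*sin(z) - 1) + 5*cos(z)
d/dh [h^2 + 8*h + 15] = 2*h + 8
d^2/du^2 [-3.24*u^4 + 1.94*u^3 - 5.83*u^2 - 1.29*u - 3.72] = -38.88*u^2 + 11.64*u - 11.66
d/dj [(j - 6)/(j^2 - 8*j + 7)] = (j^2 - 8*j - 2*(j - 6)*(j - 4) + 7)/(j^2 - 8*j + 7)^2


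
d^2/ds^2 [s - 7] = 0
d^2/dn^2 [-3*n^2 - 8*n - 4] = -6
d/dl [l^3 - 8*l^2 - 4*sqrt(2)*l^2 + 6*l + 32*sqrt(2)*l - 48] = 3*l^2 - 16*l - 8*sqrt(2)*l + 6 + 32*sqrt(2)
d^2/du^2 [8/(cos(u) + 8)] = 8*(sin(u)^2 + 8*cos(u) + 1)/(cos(u) + 8)^3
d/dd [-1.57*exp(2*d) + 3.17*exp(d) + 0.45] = (3.17 - 3.14*exp(d))*exp(d)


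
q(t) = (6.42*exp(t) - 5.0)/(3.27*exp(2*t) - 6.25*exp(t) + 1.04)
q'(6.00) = 0.00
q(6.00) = 0.00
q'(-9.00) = 0.00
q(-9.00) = -4.81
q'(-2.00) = -43.05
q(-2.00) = -16.26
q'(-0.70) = -4.24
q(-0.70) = 1.44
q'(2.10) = -0.33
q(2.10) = 0.28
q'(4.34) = -0.03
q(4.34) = 0.03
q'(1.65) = -0.68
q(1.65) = 0.50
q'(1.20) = -1.83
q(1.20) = 1.00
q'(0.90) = -5.89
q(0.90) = 1.98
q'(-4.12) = -0.44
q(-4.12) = -5.21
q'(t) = (6.42*exp(t) - 5.0)*(-6.54*exp(2*t) + 6.25*exp(t))/(3.27*exp(2*t) - 6.25*exp(t) + 1.04)^2 + 6.42*exp(t)/(3.27*exp(2*t) - 6.25*exp(t) + 1.04)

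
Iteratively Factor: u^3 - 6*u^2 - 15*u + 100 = (u - 5)*(u^2 - u - 20) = (u - 5)*(u + 4)*(u - 5)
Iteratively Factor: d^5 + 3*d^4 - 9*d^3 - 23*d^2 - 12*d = (d)*(d^4 + 3*d^3 - 9*d^2 - 23*d - 12) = d*(d - 3)*(d^3 + 6*d^2 + 9*d + 4) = d*(d - 3)*(d + 1)*(d^2 + 5*d + 4) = d*(d - 3)*(d + 1)*(d + 4)*(d + 1)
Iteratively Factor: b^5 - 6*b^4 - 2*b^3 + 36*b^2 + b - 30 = (b - 1)*(b^4 - 5*b^3 - 7*b^2 + 29*b + 30) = (b - 1)*(b + 1)*(b^3 - 6*b^2 - b + 30) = (b - 5)*(b - 1)*(b + 1)*(b^2 - b - 6) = (b - 5)*(b - 3)*(b - 1)*(b + 1)*(b + 2)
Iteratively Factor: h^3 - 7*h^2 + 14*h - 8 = (h - 4)*(h^2 - 3*h + 2) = (h - 4)*(h - 2)*(h - 1)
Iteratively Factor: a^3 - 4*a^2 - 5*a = (a + 1)*(a^2 - 5*a) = (a - 5)*(a + 1)*(a)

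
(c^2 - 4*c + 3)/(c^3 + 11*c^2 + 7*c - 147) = (c - 1)/(c^2 + 14*c + 49)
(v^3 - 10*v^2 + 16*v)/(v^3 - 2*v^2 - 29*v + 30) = v*(v^2 - 10*v + 16)/(v^3 - 2*v^2 - 29*v + 30)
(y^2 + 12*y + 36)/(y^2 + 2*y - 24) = (y + 6)/(y - 4)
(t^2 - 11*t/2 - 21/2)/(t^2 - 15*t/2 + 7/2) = (2*t + 3)/(2*t - 1)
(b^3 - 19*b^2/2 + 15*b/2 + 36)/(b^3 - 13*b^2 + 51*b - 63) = (b^2 - 13*b/2 - 12)/(b^2 - 10*b + 21)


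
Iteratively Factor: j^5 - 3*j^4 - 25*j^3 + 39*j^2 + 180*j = (j + 3)*(j^4 - 6*j^3 - 7*j^2 + 60*j) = j*(j + 3)*(j^3 - 6*j^2 - 7*j + 60) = j*(j - 5)*(j + 3)*(j^2 - j - 12) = j*(j - 5)*(j + 3)^2*(j - 4)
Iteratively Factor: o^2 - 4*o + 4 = (o - 2)*(o - 2)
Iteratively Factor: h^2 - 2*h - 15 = (h - 5)*(h + 3)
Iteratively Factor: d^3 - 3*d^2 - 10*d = (d + 2)*(d^2 - 5*d) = d*(d + 2)*(d - 5)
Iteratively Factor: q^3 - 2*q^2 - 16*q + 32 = (q - 2)*(q^2 - 16) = (q - 2)*(q + 4)*(q - 4)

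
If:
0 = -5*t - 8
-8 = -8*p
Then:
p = 1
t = -8/5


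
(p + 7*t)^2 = p^2 + 14*p*t + 49*t^2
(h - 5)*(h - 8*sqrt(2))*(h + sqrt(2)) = h^3 - 7*sqrt(2)*h^2 - 5*h^2 - 16*h + 35*sqrt(2)*h + 80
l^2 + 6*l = l*(l + 6)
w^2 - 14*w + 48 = (w - 8)*(w - 6)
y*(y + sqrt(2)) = y^2 + sqrt(2)*y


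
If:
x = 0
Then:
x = 0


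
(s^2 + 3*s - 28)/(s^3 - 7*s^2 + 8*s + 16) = (s + 7)/(s^2 - 3*s - 4)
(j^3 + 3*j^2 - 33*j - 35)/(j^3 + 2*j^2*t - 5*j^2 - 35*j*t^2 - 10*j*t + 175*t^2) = (-j^2 - 8*j - 7)/(-j^2 - 2*j*t + 35*t^2)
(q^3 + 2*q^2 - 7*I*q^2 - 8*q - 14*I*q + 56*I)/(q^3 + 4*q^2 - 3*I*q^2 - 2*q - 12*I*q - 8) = (q^2 - q*(2 + 7*I) + 14*I)/(q^2 - 3*I*q - 2)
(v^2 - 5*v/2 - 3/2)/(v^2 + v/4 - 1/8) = 4*(v - 3)/(4*v - 1)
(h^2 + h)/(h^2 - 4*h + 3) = h*(h + 1)/(h^2 - 4*h + 3)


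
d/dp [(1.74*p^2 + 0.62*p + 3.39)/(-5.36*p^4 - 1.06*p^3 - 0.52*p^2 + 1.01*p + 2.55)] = (18.6528*p^5 + 11.814*p^4 + 73.996*p^3 + 12.86*p^2 + 12.3996*p - 1.8429)/(28.7296*p^8 + 11.3632*p^7 + 6.698*p^6 - 9.7248*p^5 - 29.2068*p^4 - 6.4564*p^3 - 1.6319*p^2 + 5.151*p + 6.5025)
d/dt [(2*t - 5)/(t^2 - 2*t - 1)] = 2*(-t^2 + 5*t - 6)/(t^4 - 4*t^3 + 2*t^2 + 4*t + 1)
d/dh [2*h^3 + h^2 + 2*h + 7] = 6*h^2 + 2*h + 2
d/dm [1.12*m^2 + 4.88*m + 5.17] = 2.24*m + 4.88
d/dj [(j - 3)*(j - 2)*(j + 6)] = 3*j^2 + 2*j - 24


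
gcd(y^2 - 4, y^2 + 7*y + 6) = 1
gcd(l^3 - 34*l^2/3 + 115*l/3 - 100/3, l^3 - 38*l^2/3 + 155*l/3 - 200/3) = l^2 - 10*l + 25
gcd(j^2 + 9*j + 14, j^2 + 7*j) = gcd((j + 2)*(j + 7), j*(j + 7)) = j + 7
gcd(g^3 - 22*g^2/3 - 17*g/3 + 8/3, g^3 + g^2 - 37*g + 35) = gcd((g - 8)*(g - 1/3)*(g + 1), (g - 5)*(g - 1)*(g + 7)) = 1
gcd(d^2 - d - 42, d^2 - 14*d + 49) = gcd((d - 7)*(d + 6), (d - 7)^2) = d - 7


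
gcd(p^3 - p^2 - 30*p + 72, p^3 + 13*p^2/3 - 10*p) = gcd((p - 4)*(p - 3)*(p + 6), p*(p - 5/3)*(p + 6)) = p + 6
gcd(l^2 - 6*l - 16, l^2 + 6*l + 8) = l + 2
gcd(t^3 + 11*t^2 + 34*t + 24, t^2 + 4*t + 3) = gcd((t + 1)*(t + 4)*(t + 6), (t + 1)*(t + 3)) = t + 1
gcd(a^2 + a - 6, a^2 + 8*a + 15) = a + 3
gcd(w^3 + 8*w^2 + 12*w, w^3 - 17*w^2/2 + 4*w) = w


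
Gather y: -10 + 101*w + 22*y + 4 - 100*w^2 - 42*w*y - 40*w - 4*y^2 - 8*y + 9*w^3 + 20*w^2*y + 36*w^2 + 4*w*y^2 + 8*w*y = 9*w^3 - 64*w^2 + 61*w + y^2*(4*w - 4) + y*(20*w^2 - 34*w + 14) - 6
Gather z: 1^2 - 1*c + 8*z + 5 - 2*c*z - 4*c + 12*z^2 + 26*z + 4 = -5*c + 12*z^2 + z*(34 - 2*c) + 10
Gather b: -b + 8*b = 7*b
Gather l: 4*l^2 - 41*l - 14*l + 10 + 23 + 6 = 4*l^2 - 55*l + 39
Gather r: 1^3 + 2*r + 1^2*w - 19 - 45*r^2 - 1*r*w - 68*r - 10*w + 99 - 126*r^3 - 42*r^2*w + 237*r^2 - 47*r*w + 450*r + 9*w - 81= -126*r^3 + r^2*(192 - 42*w) + r*(384 - 48*w)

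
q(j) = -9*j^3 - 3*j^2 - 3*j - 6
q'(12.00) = -3963.00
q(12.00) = -16026.00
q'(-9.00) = -2136.00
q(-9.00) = 6339.00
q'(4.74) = -638.07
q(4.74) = -1046.09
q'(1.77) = -98.21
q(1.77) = -70.62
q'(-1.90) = -89.07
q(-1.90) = 50.60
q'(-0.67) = -11.10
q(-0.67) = -2.63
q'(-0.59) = -8.86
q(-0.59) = -3.43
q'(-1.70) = -70.83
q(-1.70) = 34.65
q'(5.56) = -871.03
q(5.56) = -1662.34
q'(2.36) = -167.54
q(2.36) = -148.09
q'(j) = -27*j^2 - 6*j - 3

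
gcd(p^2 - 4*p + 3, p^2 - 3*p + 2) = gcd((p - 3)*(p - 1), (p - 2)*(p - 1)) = p - 1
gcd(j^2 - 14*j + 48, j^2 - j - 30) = j - 6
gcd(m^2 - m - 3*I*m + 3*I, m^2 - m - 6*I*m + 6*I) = m - 1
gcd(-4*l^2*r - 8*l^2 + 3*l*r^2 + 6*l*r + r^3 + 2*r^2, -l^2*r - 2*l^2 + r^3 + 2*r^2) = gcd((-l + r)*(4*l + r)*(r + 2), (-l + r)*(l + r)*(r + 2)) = -l*r - 2*l + r^2 + 2*r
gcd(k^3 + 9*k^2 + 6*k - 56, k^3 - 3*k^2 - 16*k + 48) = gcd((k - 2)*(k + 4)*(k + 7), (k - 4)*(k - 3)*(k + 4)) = k + 4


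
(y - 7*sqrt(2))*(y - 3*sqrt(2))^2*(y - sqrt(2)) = y^4 - 14*sqrt(2)*y^3 + 128*y^2 - 228*sqrt(2)*y + 252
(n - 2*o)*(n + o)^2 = n^3 - 3*n*o^2 - 2*o^3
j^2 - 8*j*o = j*(j - 8*o)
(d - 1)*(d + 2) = d^2 + d - 2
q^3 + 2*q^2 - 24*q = q*(q - 4)*(q + 6)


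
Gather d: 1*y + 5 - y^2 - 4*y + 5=-y^2 - 3*y + 10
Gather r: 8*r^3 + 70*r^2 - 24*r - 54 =8*r^3 + 70*r^2 - 24*r - 54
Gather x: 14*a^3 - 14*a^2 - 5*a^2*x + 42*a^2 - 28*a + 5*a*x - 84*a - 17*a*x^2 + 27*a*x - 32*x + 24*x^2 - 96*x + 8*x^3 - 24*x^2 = 14*a^3 + 28*a^2 - 17*a*x^2 - 112*a + 8*x^3 + x*(-5*a^2 + 32*a - 128)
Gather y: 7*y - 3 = 7*y - 3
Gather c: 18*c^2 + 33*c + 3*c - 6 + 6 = 18*c^2 + 36*c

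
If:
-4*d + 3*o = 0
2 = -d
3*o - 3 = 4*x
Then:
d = -2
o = -8/3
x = -11/4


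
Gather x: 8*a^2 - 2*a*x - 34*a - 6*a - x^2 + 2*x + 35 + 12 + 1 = 8*a^2 - 40*a - x^2 + x*(2 - 2*a) + 48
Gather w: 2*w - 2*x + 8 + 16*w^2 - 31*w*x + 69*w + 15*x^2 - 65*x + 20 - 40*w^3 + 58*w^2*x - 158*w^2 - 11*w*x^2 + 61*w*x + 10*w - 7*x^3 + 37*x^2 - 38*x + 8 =-40*w^3 + w^2*(58*x - 142) + w*(-11*x^2 + 30*x + 81) - 7*x^3 + 52*x^2 - 105*x + 36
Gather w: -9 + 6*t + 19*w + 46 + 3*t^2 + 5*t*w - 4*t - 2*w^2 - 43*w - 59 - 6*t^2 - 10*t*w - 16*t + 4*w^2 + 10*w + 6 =-3*t^2 - 14*t + 2*w^2 + w*(-5*t - 14) - 16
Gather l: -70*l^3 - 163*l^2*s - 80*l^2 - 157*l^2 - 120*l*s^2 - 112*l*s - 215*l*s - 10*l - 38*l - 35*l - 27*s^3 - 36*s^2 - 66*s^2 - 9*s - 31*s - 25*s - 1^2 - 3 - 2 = -70*l^3 + l^2*(-163*s - 237) + l*(-120*s^2 - 327*s - 83) - 27*s^3 - 102*s^2 - 65*s - 6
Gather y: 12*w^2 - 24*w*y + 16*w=12*w^2 - 24*w*y + 16*w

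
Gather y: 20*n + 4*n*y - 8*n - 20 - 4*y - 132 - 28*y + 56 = 12*n + y*(4*n - 32) - 96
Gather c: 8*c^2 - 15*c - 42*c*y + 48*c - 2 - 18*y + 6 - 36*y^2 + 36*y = 8*c^2 + c*(33 - 42*y) - 36*y^2 + 18*y + 4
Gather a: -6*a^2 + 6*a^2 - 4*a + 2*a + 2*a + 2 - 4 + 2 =0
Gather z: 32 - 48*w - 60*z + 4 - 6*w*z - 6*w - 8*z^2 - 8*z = -54*w - 8*z^2 + z*(-6*w - 68) + 36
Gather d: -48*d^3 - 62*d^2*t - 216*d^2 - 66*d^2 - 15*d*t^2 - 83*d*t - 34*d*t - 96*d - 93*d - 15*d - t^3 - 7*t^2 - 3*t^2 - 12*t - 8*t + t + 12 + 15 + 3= -48*d^3 + d^2*(-62*t - 282) + d*(-15*t^2 - 117*t - 204) - t^3 - 10*t^2 - 19*t + 30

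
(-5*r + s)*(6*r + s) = -30*r^2 + r*s + s^2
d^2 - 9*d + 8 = (d - 8)*(d - 1)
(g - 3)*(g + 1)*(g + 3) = g^3 + g^2 - 9*g - 9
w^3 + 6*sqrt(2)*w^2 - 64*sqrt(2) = (w - 2*sqrt(2))*(w + 4*sqrt(2))^2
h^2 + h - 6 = (h - 2)*(h + 3)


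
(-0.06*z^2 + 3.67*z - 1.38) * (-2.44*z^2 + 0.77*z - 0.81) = 0.1464*z^4 - 9.001*z^3 + 6.2417*z^2 - 4.0353*z + 1.1178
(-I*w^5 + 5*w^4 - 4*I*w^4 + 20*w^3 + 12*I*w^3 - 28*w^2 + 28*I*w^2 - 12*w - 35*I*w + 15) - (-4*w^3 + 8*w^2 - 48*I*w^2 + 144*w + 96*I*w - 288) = -I*w^5 + 5*w^4 - 4*I*w^4 + 24*w^3 + 12*I*w^3 - 36*w^2 + 76*I*w^2 - 156*w - 131*I*w + 303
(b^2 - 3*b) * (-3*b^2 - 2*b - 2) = -3*b^4 + 7*b^3 + 4*b^2 + 6*b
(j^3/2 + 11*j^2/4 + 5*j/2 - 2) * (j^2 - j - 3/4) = j^5/2 + 9*j^4/4 - 5*j^3/8 - 105*j^2/16 + j/8 + 3/2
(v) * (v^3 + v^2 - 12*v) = v^4 + v^3 - 12*v^2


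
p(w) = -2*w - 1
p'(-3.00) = -2.00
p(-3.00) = 5.00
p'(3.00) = -2.00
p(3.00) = -7.00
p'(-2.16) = -2.00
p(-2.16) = 3.32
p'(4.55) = -2.00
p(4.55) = -10.10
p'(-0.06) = -2.00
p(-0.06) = -0.88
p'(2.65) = -2.00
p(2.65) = -6.30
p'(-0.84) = -2.00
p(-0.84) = 0.68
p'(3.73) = -2.00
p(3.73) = -8.46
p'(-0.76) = -2.00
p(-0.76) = 0.52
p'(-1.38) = -2.00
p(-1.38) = 1.76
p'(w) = -2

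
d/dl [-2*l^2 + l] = 1 - 4*l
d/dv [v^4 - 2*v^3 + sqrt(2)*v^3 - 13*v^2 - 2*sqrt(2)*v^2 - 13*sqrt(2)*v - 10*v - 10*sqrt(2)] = 4*v^3 - 6*v^2 + 3*sqrt(2)*v^2 - 26*v - 4*sqrt(2)*v - 13*sqrt(2) - 10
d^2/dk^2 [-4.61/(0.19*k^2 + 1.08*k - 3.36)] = (0.332842*k^2 + 1.891944*k - 4.61*(0.38*k + 1.08)*(0.76*k + 2.16) - 5.886048)/(0.19*k^2 + 1.08*k - 3.36)^3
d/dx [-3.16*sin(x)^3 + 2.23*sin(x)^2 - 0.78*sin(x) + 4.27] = (-9.48*sin(x)^2 + 4.46*sin(x) - 0.78)*cos(x)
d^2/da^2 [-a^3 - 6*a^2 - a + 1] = -6*a - 12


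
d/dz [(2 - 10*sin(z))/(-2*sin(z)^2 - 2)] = (2*sin(z) + 5*cos(z)^2)*cos(z)/(sin(z)^2 + 1)^2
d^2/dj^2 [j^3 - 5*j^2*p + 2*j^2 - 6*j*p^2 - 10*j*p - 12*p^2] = 6*j - 10*p + 4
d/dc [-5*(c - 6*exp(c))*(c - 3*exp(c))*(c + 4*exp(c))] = 25*c^2*exp(c) - 15*c^2 + 180*c*exp(2*c) + 50*c*exp(c) - 1080*exp(3*c) + 90*exp(2*c)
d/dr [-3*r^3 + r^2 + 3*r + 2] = -9*r^2 + 2*r + 3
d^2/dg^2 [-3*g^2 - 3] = -6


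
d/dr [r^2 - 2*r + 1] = 2*r - 2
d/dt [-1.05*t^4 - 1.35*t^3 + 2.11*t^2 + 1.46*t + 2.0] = -4.2*t^3 - 4.05*t^2 + 4.22*t + 1.46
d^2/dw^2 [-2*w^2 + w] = -4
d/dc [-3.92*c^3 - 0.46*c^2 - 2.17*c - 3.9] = -11.76*c^2 - 0.92*c - 2.17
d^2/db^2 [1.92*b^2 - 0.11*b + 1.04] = 3.84000000000000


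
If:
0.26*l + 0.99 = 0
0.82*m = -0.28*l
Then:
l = -3.81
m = 1.30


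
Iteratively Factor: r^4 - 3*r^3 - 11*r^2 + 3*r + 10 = (r + 2)*(r^3 - 5*r^2 - r + 5) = (r - 1)*(r + 2)*(r^2 - 4*r - 5) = (r - 1)*(r + 1)*(r + 2)*(r - 5)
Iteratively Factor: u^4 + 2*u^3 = (u)*(u^3 + 2*u^2) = u*(u + 2)*(u^2) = u^2*(u + 2)*(u)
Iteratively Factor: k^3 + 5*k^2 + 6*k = (k)*(k^2 + 5*k + 6) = k*(k + 3)*(k + 2)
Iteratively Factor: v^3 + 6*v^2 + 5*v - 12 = (v - 1)*(v^2 + 7*v + 12) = (v - 1)*(v + 4)*(v + 3)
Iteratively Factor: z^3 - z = (z)*(z^2 - 1) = z*(z + 1)*(z - 1)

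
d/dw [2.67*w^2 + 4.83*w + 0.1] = 5.34*w + 4.83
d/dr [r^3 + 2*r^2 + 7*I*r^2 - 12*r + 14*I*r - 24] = 3*r^2 + r*(4 + 14*I) - 12 + 14*I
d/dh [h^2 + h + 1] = 2*h + 1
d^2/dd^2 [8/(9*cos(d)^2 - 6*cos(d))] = 4*(-18*(1 - cos(2*d))^2 - 45*cos(d) - 22*cos(2*d) + 9*cos(3*d) + 66)/(3*(3*cos(d) - 2)^3*cos(d)^3)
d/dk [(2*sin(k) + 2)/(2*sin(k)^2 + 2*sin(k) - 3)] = 2*(-4*sin(k) + cos(2*k) - 6)*cos(k)/(2*sin(k) - cos(2*k) - 2)^2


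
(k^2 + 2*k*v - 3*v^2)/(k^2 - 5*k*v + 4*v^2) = (-k - 3*v)/(-k + 4*v)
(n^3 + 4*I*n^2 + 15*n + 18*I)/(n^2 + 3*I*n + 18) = n + I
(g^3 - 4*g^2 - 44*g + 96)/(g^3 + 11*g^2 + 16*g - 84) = (g - 8)/(g + 7)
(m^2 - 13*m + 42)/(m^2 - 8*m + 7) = (m - 6)/(m - 1)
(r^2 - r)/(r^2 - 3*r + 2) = r/(r - 2)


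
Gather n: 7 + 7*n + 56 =7*n + 63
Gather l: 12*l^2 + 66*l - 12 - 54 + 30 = 12*l^2 + 66*l - 36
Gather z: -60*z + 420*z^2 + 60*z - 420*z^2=0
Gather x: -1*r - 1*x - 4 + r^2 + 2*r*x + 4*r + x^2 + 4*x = r^2 + 3*r + x^2 + x*(2*r + 3) - 4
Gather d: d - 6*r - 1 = d - 6*r - 1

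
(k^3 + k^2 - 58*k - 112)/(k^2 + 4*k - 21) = (k^2 - 6*k - 16)/(k - 3)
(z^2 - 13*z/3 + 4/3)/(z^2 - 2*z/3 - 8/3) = (-3*z^2 + 13*z - 4)/(-3*z^2 + 2*z + 8)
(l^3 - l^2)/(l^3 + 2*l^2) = (l - 1)/(l + 2)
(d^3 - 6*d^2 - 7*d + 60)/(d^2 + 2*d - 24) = (d^2 - 2*d - 15)/(d + 6)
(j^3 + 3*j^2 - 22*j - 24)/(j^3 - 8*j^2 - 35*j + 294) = (j^2 - 3*j - 4)/(j^2 - 14*j + 49)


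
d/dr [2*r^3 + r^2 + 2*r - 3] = 6*r^2 + 2*r + 2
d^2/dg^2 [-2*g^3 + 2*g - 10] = -12*g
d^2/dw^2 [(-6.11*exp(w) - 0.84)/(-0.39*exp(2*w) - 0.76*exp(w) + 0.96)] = (0.929331*exp(4*w) - 1.299948*exp(3*w) + 14.472432*exp(2*w) + 6.201024*exp(w) + 6.24384)*exp(w)/(0.059319*exp(6*w) + 0.346788*exp(5*w) + 0.237744*exp(4*w) - 1.268288*exp(3*w) - 0.585216*exp(2*w) + 2.101248*exp(w) - 0.884736)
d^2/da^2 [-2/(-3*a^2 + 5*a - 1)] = 4*(-9*a^2 + 15*a + (6*a - 5)^2 - 3)/(3*a^2 - 5*a + 1)^3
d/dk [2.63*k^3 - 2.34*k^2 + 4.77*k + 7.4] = 7.89*k^2 - 4.68*k + 4.77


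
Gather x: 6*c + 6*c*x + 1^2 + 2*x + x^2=6*c + x^2 + x*(6*c + 2) + 1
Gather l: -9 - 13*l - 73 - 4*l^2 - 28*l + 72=-4*l^2 - 41*l - 10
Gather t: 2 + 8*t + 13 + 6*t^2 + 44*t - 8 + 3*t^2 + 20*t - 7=9*t^2 + 72*t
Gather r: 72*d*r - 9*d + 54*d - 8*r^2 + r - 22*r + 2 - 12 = 45*d - 8*r^2 + r*(72*d - 21) - 10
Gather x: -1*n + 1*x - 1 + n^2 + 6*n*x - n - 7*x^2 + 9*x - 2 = n^2 - 2*n - 7*x^2 + x*(6*n + 10) - 3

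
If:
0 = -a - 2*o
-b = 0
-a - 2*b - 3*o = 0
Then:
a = 0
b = 0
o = 0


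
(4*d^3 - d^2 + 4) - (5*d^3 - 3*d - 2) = -d^3 - d^2 + 3*d + 6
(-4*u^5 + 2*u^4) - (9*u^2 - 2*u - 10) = -4*u^5 + 2*u^4 - 9*u^2 + 2*u + 10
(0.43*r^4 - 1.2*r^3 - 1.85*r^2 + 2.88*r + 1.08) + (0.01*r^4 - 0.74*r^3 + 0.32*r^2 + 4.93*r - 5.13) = 0.44*r^4 - 1.94*r^3 - 1.53*r^2 + 7.81*r - 4.05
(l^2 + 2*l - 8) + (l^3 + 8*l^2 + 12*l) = l^3 + 9*l^2 + 14*l - 8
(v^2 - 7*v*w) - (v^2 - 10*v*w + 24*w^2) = 3*v*w - 24*w^2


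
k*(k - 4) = k^2 - 4*k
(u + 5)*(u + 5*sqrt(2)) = u^2 + 5*u + 5*sqrt(2)*u + 25*sqrt(2)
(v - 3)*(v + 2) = v^2 - v - 6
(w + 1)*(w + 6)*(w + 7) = w^3 + 14*w^2 + 55*w + 42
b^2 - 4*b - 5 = (b - 5)*(b + 1)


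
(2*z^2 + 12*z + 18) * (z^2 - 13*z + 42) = 2*z^4 - 14*z^3 - 54*z^2 + 270*z + 756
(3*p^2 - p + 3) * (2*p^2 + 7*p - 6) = 6*p^4 + 19*p^3 - 19*p^2 + 27*p - 18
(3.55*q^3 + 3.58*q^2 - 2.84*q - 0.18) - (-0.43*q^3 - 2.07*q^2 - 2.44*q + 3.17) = 3.98*q^3 + 5.65*q^2 - 0.4*q - 3.35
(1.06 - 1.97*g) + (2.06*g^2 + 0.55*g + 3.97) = 2.06*g^2 - 1.42*g + 5.03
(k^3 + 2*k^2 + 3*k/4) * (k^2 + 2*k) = k^5 + 4*k^4 + 19*k^3/4 + 3*k^2/2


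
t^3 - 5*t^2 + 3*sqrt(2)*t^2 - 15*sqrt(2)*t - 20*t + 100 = (t - 5)*(t - 2*sqrt(2))*(t + 5*sqrt(2))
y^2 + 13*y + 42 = (y + 6)*(y + 7)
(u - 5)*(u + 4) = u^2 - u - 20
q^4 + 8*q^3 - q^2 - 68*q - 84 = (q - 3)*(q + 2)^2*(q + 7)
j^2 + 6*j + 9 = (j + 3)^2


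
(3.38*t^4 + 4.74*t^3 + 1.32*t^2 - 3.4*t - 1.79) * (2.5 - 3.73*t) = -12.6074*t^5 - 9.2302*t^4 + 6.9264*t^3 + 15.982*t^2 - 1.8233*t - 4.475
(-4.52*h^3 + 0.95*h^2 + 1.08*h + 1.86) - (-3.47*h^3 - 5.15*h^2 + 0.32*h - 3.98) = -1.05*h^3 + 6.1*h^2 + 0.76*h + 5.84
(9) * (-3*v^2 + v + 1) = -27*v^2 + 9*v + 9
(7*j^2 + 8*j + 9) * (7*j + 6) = 49*j^3 + 98*j^2 + 111*j + 54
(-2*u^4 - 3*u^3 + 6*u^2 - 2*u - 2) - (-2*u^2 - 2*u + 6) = -2*u^4 - 3*u^3 + 8*u^2 - 8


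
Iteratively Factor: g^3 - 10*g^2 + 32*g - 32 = (g - 2)*(g^2 - 8*g + 16) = (g - 4)*(g - 2)*(g - 4)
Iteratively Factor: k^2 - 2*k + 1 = (k - 1)*(k - 1)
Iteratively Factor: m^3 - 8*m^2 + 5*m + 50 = (m - 5)*(m^2 - 3*m - 10) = (m - 5)*(m + 2)*(m - 5)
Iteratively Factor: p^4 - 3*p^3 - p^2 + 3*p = (p + 1)*(p^3 - 4*p^2 + 3*p) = (p - 3)*(p + 1)*(p^2 - p) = (p - 3)*(p - 1)*(p + 1)*(p)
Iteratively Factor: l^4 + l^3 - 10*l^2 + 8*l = (l - 2)*(l^3 + 3*l^2 - 4*l) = (l - 2)*(l + 4)*(l^2 - l) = (l - 2)*(l - 1)*(l + 4)*(l)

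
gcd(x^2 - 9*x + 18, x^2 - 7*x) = 1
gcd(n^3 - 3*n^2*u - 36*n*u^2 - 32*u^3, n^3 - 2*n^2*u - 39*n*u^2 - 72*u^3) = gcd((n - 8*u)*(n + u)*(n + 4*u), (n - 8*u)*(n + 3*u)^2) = -n + 8*u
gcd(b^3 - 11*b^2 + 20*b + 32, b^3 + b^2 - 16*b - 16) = b^2 - 3*b - 4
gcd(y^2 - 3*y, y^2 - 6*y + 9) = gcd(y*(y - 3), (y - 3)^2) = y - 3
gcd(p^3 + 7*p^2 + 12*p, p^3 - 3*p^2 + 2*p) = p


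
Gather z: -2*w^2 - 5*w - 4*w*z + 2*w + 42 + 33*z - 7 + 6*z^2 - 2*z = -2*w^2 - 3*w + 6*z^2 + z*(31 - 4*w) + 35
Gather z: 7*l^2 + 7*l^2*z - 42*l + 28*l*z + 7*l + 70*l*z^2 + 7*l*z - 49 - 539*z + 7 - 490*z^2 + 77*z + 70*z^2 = 7*l^2 - 35*l + z^2*(70*l - 420) + z*(7*l^2 + 35*l - 462) - 42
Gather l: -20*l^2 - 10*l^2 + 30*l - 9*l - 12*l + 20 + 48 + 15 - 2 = -30*l^2 + 9*l + 81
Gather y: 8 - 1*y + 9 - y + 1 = 18 - 2*y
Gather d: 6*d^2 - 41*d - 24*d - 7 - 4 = 6*d^2 - 65*d - 11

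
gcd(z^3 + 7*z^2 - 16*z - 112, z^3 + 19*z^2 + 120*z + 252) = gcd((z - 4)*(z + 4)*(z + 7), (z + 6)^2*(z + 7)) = z + 7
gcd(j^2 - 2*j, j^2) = j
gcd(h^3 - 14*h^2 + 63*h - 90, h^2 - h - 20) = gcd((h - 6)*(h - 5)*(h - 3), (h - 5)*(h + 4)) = h - 5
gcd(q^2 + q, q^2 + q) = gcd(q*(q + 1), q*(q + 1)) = q^2 + q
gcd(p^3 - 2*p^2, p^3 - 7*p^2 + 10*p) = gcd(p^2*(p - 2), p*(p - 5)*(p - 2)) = p^2 - 2*p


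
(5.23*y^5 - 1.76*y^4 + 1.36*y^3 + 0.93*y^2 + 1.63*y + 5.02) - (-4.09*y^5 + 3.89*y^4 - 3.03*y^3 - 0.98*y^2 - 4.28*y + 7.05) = 9.32*y^5 - 5.65*y^4 + 4.39*y^3 + 1.91*y^2 + 5.91*y - 2.03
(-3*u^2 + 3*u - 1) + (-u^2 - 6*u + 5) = -4*u^2 - 3*u + 4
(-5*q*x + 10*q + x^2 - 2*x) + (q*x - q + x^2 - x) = -4*q*x + 9*q + 2*x^2 - 3*x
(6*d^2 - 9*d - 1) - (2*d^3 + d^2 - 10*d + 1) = -2*d^3 + 5*d^2 + d - 2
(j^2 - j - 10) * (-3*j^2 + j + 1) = -3*j^4 + 4*j^3 + 30*j^2 - 11*j - 10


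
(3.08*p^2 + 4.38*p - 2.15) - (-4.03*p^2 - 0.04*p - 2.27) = 7.11*p^2 + 4.42*p + 0.12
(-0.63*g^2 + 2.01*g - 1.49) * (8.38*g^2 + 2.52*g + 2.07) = -5.2794*g^4 + 15.2562*g^3 - 8.7251*g^2 + 0.405899999999999*g - 3.0843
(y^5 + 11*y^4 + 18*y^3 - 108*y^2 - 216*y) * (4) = 4*y^5 + 44*y^4 + 72*y^3 - 432*y^2 - 864*y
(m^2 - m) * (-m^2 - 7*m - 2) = -m^4 - 6*m^3 + 5*m^2 + 2*m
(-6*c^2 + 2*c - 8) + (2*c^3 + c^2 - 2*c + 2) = 2*c^3 - 5*c^2 - 6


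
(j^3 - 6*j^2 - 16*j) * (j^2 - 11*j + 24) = j^5 - 17*j^4 + 74*j^3 + 32*j^2 - 384*j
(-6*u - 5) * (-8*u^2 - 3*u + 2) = 48*u^3 + 58*u^2 + 3*u - 10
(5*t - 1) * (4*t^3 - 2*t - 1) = 20*t^4 - 4*t^3 - 10*t^2 - 3*t + 1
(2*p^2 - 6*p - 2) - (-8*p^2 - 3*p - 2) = 10*p^2 - 3*p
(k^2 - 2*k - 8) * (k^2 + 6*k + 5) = k^4 + 4*k^3 - 15*k^2 - 58*k - 40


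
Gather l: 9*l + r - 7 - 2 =9*l + r - 9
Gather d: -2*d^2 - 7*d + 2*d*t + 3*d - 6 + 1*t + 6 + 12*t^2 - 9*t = -2*d^2 + d*(2*t - 4) + 12*t^2 - 8*t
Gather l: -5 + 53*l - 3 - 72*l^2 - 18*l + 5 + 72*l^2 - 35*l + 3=0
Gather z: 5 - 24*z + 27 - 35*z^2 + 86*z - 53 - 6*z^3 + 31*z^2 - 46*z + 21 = -6*z^3 - 4*z^2 + 16*z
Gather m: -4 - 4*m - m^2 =-m^2 - 4*m - 4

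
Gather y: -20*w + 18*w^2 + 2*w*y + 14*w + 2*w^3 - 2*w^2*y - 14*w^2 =2*w^3 + 4*w^2 - 6*w + y*(-2*w^2 + 2*w)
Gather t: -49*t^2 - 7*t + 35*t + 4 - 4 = -49*t^2 + 28*t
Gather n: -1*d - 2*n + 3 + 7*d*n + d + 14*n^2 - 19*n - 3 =14*n^2 + n*(7*d - 21)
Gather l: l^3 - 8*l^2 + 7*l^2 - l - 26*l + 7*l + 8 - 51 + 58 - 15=l^3 - l^2 - 20*l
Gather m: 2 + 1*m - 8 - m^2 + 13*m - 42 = -m^2 + 14*m - 48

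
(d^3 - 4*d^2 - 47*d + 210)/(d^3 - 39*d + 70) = (d - 6)/(d - 2)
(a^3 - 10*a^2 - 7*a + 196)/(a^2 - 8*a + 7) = (a^2 - 3*a - 28)/(a - 1)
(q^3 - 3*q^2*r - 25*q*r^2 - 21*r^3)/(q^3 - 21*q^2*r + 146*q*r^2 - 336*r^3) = (q^2 + 4*q*r + 3*r^2)/(q^2 - 14*q*r + 48*r^2)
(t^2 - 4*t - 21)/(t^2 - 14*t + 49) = (t + 3)/(t - 7)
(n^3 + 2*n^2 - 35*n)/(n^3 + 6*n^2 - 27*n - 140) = n/(n + 4)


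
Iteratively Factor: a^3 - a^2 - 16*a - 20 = (a + 2)*(a^2 - 3*a - 10) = (a - 5)*(a + 2)*(a + 2)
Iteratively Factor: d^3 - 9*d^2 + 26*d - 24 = (d - 4)*(d^2 - 5*d + 6) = (d - 4)*(d - 2)*(d - 3)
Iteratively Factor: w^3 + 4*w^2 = (w + 4)*(w^2) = w*(w + 4)*(w)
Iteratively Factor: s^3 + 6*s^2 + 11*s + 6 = (s + 1)*(s^2 + 5*s + 6) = (s + 1)*(s + 3)*(s + 2)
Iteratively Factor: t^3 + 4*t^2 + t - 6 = (t + 3)*(t^2 + t - 2) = (t - 1)*(t + 3)*(t + 2)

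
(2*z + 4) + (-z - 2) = z + 2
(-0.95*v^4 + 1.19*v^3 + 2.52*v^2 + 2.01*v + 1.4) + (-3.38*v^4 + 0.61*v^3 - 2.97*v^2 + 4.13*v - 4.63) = -4.33*v^4 + 1.8*v^3 - 0.45*v^2 + 6.14*v - 3.23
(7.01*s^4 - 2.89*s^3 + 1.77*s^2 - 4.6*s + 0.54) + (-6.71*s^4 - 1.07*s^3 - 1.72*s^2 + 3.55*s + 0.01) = 0.3*s^4 - 3.96*s^3 + 0.05*s^2 - 1.05*s + 0.55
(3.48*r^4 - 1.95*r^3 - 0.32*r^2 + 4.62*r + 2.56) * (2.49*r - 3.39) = 8.6652*r^5 - 16.6527*r^4 + 5.8137*r^3 + 12.5886*r^2 - 9.2874*r - 8.6784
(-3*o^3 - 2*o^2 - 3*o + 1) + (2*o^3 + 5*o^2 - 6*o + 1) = -o^3 + 3*o^2 - 9*o + 2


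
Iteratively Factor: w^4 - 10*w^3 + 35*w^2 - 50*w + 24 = (w - 1)*(w^3 - 9*w^2 + 26*w - 24) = (w - 4)*(w - 1)*(w^2 - 5*w + 6) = (w - 4)*(w - 3)*(w - 1)*(w - 2)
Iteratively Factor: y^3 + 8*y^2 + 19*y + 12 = (y + 1)*(y^2 + 7*y + 12) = (y + 1)*(y + 4)*(y + 3)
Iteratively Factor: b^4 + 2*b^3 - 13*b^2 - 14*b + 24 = (b + 2)*(b^3 - 13*b + 12) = (b - 3)*(b + 2)*(b^2 + 3*b - 4) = (b - 3)*(b - 1)*(b + 2)*(b + 4)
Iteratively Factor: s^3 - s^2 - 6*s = (s + 2)*(s^2 - 3*s) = s*(s + 2)*(s - 3)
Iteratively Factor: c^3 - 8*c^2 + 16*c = (c - 4)*(c^2 - 4*c) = c*(c - 4)*(c - 4)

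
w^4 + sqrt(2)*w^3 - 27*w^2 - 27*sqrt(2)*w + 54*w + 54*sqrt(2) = (w - 3)^2*(w + 6)*(w + sqrt(2))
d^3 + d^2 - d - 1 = (d - 1)*(d + 1)^2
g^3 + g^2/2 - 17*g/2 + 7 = (g - 2)*(g - 1)*(g + 7/2)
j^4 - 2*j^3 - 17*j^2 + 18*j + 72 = (j - 4)*(j - 3)*(j + 2)*(j + 3)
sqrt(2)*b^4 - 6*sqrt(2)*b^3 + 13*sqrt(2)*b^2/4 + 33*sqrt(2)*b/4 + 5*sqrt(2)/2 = (b - 5)*(b - 2)*(b + 1/2)*(sqrt(2)*b + sqrt(2)/2)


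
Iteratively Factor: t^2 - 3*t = (t)*(t - 3)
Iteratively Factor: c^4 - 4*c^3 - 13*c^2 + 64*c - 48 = (c - 1)*(c^3 - 3*c^2 - 16*c + 48) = (c - 4)*(c - 1)*(c^2 + c - 12) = (c - 4)*(c - 1)*(c + 4)*(c - 3)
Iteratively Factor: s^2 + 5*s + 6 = (s + 3)*(s + 2)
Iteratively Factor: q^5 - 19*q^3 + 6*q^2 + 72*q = (q)*(q^4 - 19*q^2 + 6*q + 72) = q*(q + 4)*(q^3 - 4*q^2 - 3*q + 18) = q*(q - 3)*(q + 4)*(q^2 - q - 6) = q*(q - 3)*(q + 2)*(q + 4)*(q - 3)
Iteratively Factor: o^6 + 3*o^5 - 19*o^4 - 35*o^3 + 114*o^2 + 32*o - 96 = (o - 3)*(o^5 + 6*o^4 - o^3 - 38*o^2 + 32) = (o - 3)*(o + 4)*(o^4 + 2*o^3 - 9*o^2 - 2*o + 8) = (o - 3)*(o - 2)*(o + 4)*(o^3 + 4*o^2 - o - 4) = (o - 3)*(o - 2)*(o + 4)^2*(o^2 - 1) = (o - 3)*(o - 2)*(o + 1)*(o + 4)^2*(o - 1)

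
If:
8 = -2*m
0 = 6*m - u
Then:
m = -4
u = -24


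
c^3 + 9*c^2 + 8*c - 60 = (c - 2)*(c + 5)*(c + 6)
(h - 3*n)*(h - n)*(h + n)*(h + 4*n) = h^4 + h^3*n - 13*h^2*n^2 - h*n^3 + 12*n^4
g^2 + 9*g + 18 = (g + 3)*(g + 6)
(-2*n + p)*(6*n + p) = -12*n^2 + 4*n*p + p^2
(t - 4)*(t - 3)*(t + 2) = t^3 - 5*t^2 - 2*t + 24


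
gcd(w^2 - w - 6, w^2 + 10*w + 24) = 1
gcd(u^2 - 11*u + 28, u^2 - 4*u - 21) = u - 7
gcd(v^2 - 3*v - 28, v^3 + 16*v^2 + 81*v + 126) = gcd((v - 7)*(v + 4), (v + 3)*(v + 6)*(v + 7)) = 1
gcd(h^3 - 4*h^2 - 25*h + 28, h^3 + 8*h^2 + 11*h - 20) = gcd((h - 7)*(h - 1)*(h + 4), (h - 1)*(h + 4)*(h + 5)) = h^2 + 3*h - 4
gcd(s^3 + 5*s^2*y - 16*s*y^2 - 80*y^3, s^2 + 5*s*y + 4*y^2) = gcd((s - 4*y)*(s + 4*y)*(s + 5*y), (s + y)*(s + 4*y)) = s + 4*y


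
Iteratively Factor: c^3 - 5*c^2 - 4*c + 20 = (c + 2)*(c^2 - 7*c + 10) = (c - 2)*(c + 2)*(c - 5)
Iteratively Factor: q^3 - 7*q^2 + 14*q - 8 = (q - 4)*(q^2 - 3*q + 2) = (q - 4)*(q - 1)*(q - 2)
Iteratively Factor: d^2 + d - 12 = (d - 3)*(d + 4)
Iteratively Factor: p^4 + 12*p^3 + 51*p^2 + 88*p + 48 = (p + 3)*(p^3 + 9*p^2 + 24*p + 16) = (p + 3)*(p + 4)*(p^2 + 5*p + 4) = (p + 1)*(p + 3)*(p + 4)*(p + 4)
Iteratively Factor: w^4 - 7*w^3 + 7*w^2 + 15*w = (w + 1)*(w^3 - 8*w^2 + 15*w) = (w - 3)*(w + 1)*(w^2 - 5*w) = (w - 5)*(w - 3)*(w + 1)*(w)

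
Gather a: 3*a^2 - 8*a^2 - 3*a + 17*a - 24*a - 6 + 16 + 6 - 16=-5*a^2 - 10*a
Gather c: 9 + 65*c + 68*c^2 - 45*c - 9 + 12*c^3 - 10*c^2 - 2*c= 12*c^3 + 58*c^2 + 18*c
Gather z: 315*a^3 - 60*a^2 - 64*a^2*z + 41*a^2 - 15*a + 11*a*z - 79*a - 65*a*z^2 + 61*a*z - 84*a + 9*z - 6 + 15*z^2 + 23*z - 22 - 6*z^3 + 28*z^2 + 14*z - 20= 315*a^3 - 19*a^2 - 178*a - 6*z^3 + z^2*(43 - 65*a) + z*(-64*a^2 + 72*a + 46) - 48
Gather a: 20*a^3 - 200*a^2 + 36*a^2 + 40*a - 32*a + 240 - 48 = 20*a^3 - 164*a^2 + 8*a + 192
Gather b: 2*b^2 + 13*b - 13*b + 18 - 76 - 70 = 2*b^2 - 128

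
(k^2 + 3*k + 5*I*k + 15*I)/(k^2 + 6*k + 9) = (k + 5*I)/(k + 3)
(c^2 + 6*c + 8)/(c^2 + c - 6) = (c^2 + 6*c + 8)/(c^2 + c - 6)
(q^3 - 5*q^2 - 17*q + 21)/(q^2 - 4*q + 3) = (q^2 - 4*q - 21)/(q - 3)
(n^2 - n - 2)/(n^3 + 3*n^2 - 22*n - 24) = (n - 2)/(n^2 + 2*n - 24)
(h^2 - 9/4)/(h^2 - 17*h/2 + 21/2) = (h + 3/2)/(h - 7)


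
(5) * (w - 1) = 5*w - 5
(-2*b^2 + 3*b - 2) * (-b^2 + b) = 2*b^4 - 5*b^3 + 5*b^2 - 2*b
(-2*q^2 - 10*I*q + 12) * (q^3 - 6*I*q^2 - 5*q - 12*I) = -2*q^5 + 2*I*q^4 - 38*q^3 + 2*I*q^2 - 180*q - 144*I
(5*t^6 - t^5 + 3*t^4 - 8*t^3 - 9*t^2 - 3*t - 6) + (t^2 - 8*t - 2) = 5*t^6 - t^5 + 3*t^4 - 8*t^3 - 8*t^2 - 11*t - 8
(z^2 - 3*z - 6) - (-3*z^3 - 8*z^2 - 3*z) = 3*z^3 + 9*z^2 - 6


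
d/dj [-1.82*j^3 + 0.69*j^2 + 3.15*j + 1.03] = -5.46*j^2 + 1.38*j + 3.15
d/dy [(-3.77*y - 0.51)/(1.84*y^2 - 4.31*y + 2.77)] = (6.9368*y^2 + 1.8768*y - 12.641)/(3.3856*y^4 - 15.8608*y^3 + 28.7697*y^2 - 23.8774*y + 7.6729)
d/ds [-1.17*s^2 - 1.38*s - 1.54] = -2.34*s - 1.38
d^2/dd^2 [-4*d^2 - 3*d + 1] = -8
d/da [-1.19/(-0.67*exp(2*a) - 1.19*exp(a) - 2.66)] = (-1.5946*exp(a) - 1.4161)*exp(a)/(0.67*exp(2*a) + 1.19*exp(a) + 2.66)^2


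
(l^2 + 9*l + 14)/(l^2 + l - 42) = (l + 2)/(l - 6)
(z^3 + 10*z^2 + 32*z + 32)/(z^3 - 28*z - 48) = (z + 4)/(z - 6)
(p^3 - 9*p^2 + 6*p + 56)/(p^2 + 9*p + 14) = (p^2 - 11*p + 28)/(p + 7)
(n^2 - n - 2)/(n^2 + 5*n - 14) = (n + 1)/(n + 7)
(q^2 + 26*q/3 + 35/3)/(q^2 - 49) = (q + 5/3)/(q - 7)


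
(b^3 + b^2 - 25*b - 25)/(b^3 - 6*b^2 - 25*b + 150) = (b + 1)/(b - 6)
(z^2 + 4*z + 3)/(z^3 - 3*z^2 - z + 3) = (z + 3)/(z^2 - 4*z + 3)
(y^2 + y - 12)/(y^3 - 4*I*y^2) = (y^2 + y - 12)/(y^2*(y - 4*I))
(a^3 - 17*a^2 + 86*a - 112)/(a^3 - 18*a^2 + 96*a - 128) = (a - 7)/(a - 8)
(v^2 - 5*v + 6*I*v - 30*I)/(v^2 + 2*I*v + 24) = (v - 5)/(v - 4*I)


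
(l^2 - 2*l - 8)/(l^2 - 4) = (l - 4)/(l - 2)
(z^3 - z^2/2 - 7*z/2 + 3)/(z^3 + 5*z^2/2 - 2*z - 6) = (z - 1)/(z + 2)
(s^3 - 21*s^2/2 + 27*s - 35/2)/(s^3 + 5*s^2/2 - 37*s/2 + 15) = (s - 7)/(s + 6)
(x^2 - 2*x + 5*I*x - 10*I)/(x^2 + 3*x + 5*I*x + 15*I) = (x - 2)/(x + 3)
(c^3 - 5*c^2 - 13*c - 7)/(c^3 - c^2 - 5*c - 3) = (c - 7)/(c - 3)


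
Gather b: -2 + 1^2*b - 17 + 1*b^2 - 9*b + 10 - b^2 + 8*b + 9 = 0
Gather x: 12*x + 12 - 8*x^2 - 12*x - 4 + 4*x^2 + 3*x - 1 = -4*x^2 + 3*x + 7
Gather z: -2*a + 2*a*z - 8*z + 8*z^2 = -2*a + 8*z^2 + z*(2*a - 8)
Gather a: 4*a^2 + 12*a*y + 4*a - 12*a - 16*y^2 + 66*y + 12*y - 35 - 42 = 4*a^2 + a*(12*y - 8) - 16*y^2 + 78*y - 77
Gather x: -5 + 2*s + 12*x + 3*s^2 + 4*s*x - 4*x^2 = 3*s^2 + 2*s - 4*x^2 + x*(4*s + 12) - 5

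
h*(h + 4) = h^2 + 4*h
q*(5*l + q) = 5*l*q + q^2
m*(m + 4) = m^2 + 4*m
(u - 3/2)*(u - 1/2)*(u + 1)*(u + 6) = u^4 + 5*u^3 - 29*u^2/4 - 27*u/4 + 9/2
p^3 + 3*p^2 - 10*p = p*(p - 2)*(p + 5)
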